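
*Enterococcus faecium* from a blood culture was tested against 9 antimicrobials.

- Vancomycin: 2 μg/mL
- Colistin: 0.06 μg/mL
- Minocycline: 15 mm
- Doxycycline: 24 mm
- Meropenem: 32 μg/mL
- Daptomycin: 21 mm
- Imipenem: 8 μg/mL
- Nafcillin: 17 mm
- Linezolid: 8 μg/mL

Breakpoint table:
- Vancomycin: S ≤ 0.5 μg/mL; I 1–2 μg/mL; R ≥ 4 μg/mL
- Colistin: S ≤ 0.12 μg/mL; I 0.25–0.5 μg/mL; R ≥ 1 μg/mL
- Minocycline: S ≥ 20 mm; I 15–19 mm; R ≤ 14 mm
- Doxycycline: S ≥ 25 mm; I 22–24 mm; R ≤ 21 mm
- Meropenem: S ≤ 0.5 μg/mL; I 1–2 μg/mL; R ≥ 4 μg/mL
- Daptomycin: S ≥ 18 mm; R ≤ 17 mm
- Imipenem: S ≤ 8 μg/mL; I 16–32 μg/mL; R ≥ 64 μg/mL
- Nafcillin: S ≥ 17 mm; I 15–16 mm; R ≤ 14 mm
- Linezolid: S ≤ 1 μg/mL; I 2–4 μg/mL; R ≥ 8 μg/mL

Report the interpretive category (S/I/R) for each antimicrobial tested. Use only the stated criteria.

Vancomycin (2 μg/mL) in 1–2 μg/mL → intermediate
Colistin (0.06 μg/mL) ≤ 0.12 μg/mL → Susceptible
Minocycline (15 mm) in 15–19 mm → intermediate
Doxycycline: 24 mm is in 22–24 mm — Intermediate
Meropenem: 32 μg/mL is ≥ 4 μg/mL → resistant
Daptomycin (21 mm) ≥ 18 mm ⇒ S
Imipenem (8 μg/mL) ≤ 8 μg/mL → Susceptible
Nafcillin: 17 mm is ≥ 17 mm → S
Linezolid (8 μg/mL) ≥ 8 μg/mL → Resistant

I, S, I, I, R, S, S, S, R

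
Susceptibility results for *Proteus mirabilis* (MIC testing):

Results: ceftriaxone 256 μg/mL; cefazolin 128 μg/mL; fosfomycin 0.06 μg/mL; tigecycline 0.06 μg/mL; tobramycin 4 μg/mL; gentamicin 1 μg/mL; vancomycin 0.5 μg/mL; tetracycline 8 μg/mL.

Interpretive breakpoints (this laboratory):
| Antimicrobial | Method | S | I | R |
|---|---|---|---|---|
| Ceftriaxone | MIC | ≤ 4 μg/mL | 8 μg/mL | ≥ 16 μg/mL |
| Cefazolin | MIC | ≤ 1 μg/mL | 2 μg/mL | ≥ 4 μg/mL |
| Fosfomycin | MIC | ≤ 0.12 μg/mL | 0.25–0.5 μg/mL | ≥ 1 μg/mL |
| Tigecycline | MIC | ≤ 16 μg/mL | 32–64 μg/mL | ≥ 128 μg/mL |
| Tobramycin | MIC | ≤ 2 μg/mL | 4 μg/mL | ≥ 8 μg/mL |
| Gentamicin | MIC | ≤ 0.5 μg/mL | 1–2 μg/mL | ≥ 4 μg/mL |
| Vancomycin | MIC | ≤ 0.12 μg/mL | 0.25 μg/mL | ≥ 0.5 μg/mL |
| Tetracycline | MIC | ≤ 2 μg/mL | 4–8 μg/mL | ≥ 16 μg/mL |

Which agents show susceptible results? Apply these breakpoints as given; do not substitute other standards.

Ceftriaxone 256 μg/mL: ≥ 16 μg/mL ⇒ Resistant
Cefazolin (128 μg/mL) ≥ 4 μg/mL — resistant
Fosfomycin 0.06 μg/mL: ≤ 0.12 μg/mL — S
Tigecycline (0.06 μg/mL) ≤ 16 μg/mL → S
Tobramycin: 4 μg/mL is = 4 μg/mL — Intermediate
Gentamicin 1 μg/mL: in 1–2 μg/mL — intermediate
Vancomycin (0.5 μg/mL) ≥ 0.5 μg/mL → Resistant
Tetracycline 8 μg/mL: in 4–8 μg/mL → I

fosfomycin, tigecycline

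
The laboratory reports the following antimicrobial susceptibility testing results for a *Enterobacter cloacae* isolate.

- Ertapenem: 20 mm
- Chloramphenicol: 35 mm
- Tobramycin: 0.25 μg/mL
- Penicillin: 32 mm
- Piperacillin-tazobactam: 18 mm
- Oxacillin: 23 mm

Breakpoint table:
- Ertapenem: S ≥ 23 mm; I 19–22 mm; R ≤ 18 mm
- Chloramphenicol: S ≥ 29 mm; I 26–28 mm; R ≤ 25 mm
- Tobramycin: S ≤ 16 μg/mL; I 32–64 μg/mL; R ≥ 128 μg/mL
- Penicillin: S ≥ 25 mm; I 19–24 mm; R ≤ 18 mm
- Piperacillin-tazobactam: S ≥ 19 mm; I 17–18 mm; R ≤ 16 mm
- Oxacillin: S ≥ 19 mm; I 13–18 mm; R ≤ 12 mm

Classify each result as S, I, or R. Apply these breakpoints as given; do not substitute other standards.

I, S, S, S, I, S

Ertapenem (20 mm) in 19–22 mm → I
Chloramphenicol: 35 mm is ≥ 29 mm → S
Tobramycin (0.25 μg/mL) ≤ 16 μg/mL ⇒ S
Penicillin 32 mm: ≥ 25 mm ⇒ susceptible
Piperacillin-tazobactam 18 mm: in 17–18 mm — Intermediate
Oxacillin: 23 mm is ≥ 19 mm ⇒ Susceptible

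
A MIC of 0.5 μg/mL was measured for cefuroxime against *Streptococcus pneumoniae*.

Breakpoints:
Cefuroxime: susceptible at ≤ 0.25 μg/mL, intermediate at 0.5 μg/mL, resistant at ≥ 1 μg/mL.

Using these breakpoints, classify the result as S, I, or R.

Cefuroxime 0.5 μg/mL: = 0.5 μg/mL ⇒ intermediate

I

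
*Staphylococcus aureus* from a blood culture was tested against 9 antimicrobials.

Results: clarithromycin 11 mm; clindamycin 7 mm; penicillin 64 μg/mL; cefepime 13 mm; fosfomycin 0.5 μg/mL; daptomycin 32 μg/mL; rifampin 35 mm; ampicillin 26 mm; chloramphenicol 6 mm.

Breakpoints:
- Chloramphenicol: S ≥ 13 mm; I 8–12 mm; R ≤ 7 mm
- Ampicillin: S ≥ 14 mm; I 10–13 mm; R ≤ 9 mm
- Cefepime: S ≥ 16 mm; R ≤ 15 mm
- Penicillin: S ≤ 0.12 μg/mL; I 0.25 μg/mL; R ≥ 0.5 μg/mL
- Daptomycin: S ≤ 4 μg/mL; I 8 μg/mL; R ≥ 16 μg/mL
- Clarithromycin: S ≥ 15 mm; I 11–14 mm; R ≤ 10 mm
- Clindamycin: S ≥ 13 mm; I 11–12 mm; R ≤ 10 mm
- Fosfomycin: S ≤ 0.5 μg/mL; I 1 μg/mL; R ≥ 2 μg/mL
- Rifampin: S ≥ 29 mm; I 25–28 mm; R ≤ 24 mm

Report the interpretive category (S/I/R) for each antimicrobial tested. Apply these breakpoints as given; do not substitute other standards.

Clarithromycin: 11 mm is in 11–14 mm — I
Clindamycin: 7 mm is ≤ 10 mm ⇒ R
Penicillin (64 μg/mL) ≥ 0.5 μg/mL → R
Cefepime: 13 mm is ≤ 15 mm → R
Fosfomycin (0.5 μg/mL) ≤ 0.5 μg/mL — susceptible
Daptomycin (32 μg/mL) ≥ 16 μg/mL — R
Rifampin: 35 mm is ≥ 29 mm — Susceptible
Ampicillin: 26 mm is ≥ 14 mm → Susceptible
Chloramphenicol: 6 mm is ≤ 7 mm — R

I, R, R, R, S, R, S, S, R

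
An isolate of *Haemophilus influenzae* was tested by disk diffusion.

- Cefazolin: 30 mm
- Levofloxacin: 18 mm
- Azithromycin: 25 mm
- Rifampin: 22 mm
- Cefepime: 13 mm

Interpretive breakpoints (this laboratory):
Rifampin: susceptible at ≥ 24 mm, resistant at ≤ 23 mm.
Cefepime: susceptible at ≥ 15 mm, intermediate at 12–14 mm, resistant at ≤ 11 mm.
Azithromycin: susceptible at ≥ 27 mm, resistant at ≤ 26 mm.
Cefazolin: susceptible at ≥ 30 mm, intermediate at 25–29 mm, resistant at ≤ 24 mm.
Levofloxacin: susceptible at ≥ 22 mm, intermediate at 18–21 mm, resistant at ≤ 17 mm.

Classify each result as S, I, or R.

Cefazolin 30 mm: ≥ 30 mm — S
Levofloxacin (18 mm) in 18–21 mm — I
Azithromycin 25 mm: ≤ 26 mm → resistant
Rifampin: 22 mm is ≤ 23 mm → resistant
Cefepime 13 mm: in 12–14 mm — intermediate

S, I, R, R, I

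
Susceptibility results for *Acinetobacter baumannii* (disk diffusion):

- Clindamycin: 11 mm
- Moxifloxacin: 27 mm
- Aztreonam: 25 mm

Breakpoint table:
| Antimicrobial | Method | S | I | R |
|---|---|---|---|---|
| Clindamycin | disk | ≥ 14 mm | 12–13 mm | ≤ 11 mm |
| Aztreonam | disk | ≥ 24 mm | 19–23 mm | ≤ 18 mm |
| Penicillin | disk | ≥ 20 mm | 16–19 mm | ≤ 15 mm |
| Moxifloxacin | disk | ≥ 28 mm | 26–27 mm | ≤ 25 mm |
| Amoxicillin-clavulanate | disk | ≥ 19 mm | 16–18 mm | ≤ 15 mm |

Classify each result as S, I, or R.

R, I, S

Clindamycin (11 mm) ≤ 11 mm ⇒ Resistant
Moxifloxacin (27 mm) in 26–27 mm ⇒ I
Aztreonam: 25 mm is ≥ 24 mm → Susceptible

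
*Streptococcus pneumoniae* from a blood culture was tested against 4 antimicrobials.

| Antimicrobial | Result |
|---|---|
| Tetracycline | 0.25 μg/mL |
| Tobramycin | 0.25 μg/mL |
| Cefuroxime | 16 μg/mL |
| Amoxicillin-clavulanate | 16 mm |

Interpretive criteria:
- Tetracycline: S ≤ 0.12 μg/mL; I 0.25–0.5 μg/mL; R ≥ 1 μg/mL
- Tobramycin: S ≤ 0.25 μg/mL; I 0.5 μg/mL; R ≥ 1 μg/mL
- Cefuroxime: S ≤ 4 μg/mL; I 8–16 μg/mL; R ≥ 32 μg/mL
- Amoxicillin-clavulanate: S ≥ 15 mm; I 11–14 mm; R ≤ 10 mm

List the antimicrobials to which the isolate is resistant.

Tetracycline 0.25 μg/mL: in 0.25–0.5 μg/mL ⇒ I
Tobramycin: 0.25 μg/mL is ≤ 0.25 μg/mL — S
Cefuroxime: 16 μg/mL is in 8–16 μg/mL ⇒ Intermediate
Amoxicillin-clavulanate: 16 mm is ≥ 15 mm ⇒ susceptible

none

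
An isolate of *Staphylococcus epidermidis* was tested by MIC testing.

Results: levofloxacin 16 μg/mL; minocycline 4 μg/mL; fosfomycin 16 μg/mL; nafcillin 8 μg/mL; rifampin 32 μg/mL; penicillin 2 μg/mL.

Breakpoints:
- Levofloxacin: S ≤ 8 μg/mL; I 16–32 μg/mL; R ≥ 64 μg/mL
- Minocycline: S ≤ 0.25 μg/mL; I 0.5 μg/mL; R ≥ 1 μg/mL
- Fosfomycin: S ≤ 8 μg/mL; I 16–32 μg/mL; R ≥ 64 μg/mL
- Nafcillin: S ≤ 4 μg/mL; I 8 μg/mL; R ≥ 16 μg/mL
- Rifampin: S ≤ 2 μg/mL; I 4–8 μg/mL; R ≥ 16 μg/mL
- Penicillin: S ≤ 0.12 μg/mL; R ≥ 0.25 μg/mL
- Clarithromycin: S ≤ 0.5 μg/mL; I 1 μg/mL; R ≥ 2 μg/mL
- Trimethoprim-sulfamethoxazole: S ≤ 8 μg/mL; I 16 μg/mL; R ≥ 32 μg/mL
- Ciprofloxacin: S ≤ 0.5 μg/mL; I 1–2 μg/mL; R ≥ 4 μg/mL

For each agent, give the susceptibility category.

Levofloxacin (16 μg/mL) in 16–32 μg/mL — I
Minocycline: 4 μg/mL is ≥ 1 μg/mL — resistant
Fosfomycin: 16 μg/mL is in 16–32 μg/mL ⇒ I
Nafcillin (8 μg/mL) = 8 μg/mL → intermediate
Rifampin (32 μg/mL) ≥ 16 μg/mL → Resistant
Penicillin (2 μg/mL) ≥ 0.25 μg/mL — R

I, R, I, I, R, R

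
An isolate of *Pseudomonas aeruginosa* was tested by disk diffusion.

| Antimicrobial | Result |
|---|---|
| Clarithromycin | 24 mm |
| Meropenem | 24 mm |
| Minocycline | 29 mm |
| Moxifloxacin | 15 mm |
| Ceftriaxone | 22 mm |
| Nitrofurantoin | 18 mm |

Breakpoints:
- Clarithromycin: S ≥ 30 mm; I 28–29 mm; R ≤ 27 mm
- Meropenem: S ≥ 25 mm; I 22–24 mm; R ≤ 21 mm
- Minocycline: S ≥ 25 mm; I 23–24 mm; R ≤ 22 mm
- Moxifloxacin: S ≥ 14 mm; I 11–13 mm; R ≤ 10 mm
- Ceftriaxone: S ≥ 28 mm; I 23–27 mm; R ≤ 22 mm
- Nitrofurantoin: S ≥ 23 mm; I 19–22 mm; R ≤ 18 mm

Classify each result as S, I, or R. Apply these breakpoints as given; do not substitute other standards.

R, I, S, S, R, R

Clarithromycin (24 mm) ≤ 27 mm — Resistant
Meropenem: 24 mm is in 22–24 mm → I
Minocycline: 29 mm is ≥ 25 mm → susceptible
Moxifloxacin (15 mm) ≥ 14 mm → susceptible
Ceftriaxone (22 mm) ≤ 22 mm → resistant
Nitrofurantoin 18 mm: ≤ 18 mm → Resistant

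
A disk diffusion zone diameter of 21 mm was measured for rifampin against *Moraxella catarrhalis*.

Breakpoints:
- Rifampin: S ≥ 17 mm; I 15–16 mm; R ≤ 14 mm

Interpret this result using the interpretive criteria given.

Rifampin: 21 mm is ≥ 17 mm → susceptible

S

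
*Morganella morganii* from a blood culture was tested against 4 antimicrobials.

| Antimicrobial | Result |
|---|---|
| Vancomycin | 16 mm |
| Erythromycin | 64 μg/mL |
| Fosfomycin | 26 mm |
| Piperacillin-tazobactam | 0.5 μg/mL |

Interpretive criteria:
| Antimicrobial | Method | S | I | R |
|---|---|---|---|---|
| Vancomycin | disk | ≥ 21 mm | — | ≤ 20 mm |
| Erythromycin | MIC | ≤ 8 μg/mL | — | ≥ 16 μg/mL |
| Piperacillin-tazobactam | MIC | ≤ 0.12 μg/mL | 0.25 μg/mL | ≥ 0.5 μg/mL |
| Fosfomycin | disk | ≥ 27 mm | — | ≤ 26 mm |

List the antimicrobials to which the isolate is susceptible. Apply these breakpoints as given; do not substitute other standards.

none

Vancomycin (16 mm) ≤ 20 mm ⇒ resistant
Erythromycin: 64 μg/mL is ≥ 16 μg/mL → R
Fosfomycin: 26 mm is ≤ 26 mm → Resistant
Piperacillin-tazobactam: 0.5 μg/mL is ≥ 0.5 μg/mL ⇒ resistant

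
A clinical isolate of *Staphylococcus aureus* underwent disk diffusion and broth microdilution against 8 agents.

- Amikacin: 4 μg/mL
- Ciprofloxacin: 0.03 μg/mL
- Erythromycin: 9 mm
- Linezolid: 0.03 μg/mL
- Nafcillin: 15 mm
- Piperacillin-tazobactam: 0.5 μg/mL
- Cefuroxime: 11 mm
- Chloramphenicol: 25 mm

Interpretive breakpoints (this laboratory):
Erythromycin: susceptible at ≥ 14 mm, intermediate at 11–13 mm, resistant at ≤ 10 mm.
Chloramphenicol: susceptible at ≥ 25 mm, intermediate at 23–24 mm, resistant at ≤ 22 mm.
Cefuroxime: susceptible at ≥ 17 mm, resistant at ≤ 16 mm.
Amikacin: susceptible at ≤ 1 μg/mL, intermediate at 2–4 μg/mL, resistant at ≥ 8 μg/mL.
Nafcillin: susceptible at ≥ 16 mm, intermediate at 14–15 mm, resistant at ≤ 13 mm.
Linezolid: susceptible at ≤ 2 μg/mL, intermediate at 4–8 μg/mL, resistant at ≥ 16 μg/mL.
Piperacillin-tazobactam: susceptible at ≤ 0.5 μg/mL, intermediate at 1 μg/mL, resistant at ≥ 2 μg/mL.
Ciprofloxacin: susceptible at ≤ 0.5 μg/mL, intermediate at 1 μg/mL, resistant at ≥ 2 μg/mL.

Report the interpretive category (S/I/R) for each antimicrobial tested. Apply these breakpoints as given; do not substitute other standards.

Amikacin 4 μg/mL: in 2–4 μg/mL — Intermediate
Ciprofloxacin 0.03 μg/mL: ≤ 0.5 μg/mL → S
Erythromycin 9 mm: ≤ 10 mm ⇒ Resistant
Linezolid (0.03 μg/mL) ≤ 2 μg/mL → S
Nafcillin (15 mm) in 14–15 mm ⇒ I
Piperacillin-tazobactam 0.5 μg/mL: ≤ 0.5 μg/mL ⇒ S
Cefuroxime 11 mm: ≤ 16 mm — resistant
Chloramphenicol: 25 mm is ≥ 25 mm ⇒ susceptible

I, S, R, S, I, S, R, S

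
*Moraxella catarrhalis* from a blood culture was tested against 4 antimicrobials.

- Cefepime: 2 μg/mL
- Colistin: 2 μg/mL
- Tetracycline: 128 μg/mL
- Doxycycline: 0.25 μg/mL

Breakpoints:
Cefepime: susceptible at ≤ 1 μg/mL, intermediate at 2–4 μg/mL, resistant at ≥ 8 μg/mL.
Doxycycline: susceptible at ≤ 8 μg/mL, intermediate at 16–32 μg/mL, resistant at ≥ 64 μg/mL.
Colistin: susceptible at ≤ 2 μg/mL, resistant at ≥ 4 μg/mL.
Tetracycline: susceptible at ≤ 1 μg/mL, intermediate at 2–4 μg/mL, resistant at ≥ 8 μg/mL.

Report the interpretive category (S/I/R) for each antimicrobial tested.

Cefepime: 2 μg/mL is in 2–4 μg/mL — intermediate
Colistin 2 μg/mL: ≤ 2 μg/mL ⇒ S
Tetracycline (128 μg/mL) ≥ 8 μg/mL ⇒ Resistant
Doxycycline (0.25 μg/mL) ≤ 8 μg/mL → Susceptible

I, S, R, S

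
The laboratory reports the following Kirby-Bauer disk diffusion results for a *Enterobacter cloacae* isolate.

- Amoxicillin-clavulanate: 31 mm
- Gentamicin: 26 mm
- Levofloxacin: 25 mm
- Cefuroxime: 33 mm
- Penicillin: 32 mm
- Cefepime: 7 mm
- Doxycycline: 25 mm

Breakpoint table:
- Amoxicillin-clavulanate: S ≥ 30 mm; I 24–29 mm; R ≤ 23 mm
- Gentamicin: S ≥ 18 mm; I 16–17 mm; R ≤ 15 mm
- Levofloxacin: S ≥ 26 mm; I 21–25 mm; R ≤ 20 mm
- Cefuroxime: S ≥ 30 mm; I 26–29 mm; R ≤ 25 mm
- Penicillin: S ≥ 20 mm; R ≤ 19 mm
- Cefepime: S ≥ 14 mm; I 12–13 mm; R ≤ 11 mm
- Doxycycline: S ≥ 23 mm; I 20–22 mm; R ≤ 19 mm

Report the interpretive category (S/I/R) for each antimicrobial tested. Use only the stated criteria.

Amoxicillin-clavulanate 31 mm: ≥ 30 mm → susceptible
Gentamicin: 26 mm is ≥ 18 mm — susceptible
Levofloxacin (25 mm) in 21–25 mm — I
Cefuroxime 33 mm: ≥ 30 mm — Susceptible
Penicillin: 32 mm is ≥ 20 mm — susceptible
Cefepime: 7 mm is ≤ 11 mm → R
Doxycycline (25 mm) ≥ 23 mm ⇒ Susceptible

S, S, I, S, S, R, S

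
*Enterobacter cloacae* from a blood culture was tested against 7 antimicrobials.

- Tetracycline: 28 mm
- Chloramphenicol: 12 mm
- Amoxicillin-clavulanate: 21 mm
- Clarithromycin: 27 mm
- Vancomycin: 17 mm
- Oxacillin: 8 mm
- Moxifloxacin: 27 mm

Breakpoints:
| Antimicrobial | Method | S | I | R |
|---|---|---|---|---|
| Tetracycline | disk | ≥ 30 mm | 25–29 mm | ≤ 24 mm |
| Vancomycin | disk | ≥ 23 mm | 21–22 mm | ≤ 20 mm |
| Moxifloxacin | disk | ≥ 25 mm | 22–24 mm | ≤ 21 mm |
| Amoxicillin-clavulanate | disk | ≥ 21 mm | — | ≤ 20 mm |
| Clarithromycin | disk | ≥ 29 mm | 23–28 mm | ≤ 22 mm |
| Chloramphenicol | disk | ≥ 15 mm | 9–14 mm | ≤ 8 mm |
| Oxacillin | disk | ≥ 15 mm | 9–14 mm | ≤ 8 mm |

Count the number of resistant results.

Tetracycline 28 mm: in 25–29 mm → intermediate
Chloramphenicol: 12 mm is in 9–14 mm ⇒ intermediate
Amoxicillin-clavulanate (21 mm) ≥ 21 mm — susceptible
Clarithromycin (27 mm) in 23–28 mm → I
Vancomycin 17 mm: ≤ 20 mm → Resistant
Oxacillin 8 mm: ≤ 8 mm ⇒ resistant
Moxifloxacin 27 mm: ≥ 25 mm — Susceptible
Resistant: 2

2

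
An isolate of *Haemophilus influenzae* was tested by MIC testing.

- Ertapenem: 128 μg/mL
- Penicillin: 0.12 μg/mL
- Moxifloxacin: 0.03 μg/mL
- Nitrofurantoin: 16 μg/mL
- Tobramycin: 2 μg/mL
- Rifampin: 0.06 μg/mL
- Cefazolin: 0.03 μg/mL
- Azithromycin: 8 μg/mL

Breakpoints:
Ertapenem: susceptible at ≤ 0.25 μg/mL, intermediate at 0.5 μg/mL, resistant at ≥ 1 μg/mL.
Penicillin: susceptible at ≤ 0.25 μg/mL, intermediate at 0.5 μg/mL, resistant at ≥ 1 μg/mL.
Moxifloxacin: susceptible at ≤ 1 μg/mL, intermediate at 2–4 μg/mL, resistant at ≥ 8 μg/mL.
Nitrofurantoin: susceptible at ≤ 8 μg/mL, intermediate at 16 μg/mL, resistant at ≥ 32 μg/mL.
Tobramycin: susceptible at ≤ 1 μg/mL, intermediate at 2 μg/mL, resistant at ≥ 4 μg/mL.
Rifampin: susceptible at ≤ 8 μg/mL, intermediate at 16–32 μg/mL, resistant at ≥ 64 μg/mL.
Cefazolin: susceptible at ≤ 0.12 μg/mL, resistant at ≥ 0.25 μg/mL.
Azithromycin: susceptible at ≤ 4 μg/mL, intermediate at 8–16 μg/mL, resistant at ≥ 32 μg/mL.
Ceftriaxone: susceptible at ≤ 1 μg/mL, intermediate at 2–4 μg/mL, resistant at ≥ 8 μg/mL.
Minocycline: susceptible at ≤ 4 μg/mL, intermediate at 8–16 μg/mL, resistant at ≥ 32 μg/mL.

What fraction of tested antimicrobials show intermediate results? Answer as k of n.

Ertapenem 128 μg/mL: ≥ 1 μg/mL → Resistant
Penicillin 0.12 μg/mL: ≤ 0.25 μg/mL ⇒ Susceptible
Moxifloxacin: 0.03 μg/mL is ≤ 1 μg/mL → S
Nitrofurantoin (16 μg/mL) = 16 μg/mL → intermediate
Tobramycin (2 μg/mL) = 2 μg/mL → intermediate
Rifampin (0.06 μg/mL) ≤ 8 μg/mL → Susceptible
Cefazolin (0.03 μg/mL) ≤ 0.12 μg/mL ⇒ Susceptible
Azithromycin 8 μg/mL: in 8–16 μg/mL → intermediate
Intermediate: 3/8

3 of 8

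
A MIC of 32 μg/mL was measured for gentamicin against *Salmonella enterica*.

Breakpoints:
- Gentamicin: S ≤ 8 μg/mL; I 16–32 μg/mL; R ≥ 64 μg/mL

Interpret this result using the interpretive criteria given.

Gentamicin 32 μg/mL: in 16–32 μg/mL — intermediate

Intermediate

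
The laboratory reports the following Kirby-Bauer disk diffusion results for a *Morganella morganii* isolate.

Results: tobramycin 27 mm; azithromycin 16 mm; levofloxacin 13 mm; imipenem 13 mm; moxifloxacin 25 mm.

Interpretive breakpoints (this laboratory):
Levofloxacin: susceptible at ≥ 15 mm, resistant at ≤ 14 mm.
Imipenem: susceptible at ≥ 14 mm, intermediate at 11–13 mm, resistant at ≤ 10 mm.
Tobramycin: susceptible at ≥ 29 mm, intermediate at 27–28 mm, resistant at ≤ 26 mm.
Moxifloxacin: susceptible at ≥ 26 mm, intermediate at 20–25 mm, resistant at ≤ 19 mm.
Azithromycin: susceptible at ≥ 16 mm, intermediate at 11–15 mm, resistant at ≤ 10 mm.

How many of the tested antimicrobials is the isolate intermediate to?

Tobramycin: 27 mm is in 27–28 mm ⇒ intermediate
Azithromycin 16 mm: ≥ 16 mm — S
Levofloxacin 13 mm: ≤ 14 mm ⇒ Resistant
Imipenem 13 mm: in 11–13 mm → Intermediate
Moxifloxacin: 25 mm is in 20–25 mm — I
Intermediate: 3

3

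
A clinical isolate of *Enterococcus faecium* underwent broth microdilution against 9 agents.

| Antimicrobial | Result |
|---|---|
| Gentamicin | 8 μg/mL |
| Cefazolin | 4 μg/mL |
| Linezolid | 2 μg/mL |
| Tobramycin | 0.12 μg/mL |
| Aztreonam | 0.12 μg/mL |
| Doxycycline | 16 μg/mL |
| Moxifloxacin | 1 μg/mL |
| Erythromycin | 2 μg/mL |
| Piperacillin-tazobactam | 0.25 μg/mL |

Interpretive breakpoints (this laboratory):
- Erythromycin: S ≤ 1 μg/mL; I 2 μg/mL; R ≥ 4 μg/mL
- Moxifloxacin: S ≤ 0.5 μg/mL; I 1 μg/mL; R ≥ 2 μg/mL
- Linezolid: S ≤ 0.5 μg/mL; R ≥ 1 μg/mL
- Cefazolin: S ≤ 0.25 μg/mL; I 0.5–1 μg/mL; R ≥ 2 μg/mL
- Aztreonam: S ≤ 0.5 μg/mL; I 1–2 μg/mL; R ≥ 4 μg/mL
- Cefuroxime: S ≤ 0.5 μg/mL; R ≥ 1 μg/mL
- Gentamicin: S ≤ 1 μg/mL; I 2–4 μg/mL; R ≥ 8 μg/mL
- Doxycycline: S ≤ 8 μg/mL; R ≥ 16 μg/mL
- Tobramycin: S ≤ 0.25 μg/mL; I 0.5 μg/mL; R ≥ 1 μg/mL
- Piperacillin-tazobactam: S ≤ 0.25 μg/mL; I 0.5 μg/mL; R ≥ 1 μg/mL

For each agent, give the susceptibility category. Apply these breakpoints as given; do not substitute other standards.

R, R, R, S, S, R, I, I, S

Gentamicin: 8 μg/mL is ≥ 8 μg/mL — resistant
Cefazolin (4 μg/mL) ≥ 2 μg/mL — R
Linezolid: 2 μg/mL is ≥ 1 μg/mL — R
Tobramycin: 0.12 μg/mL is ≤ 0.25 μg/mL → S
Aztreonam (0.12 μg/mL) ≤ 0.5 μg/mL — S
Doxycycline: 16 μg/mL is ≥ 16 μg/mL — R
Moxifloxacin (1 μg/mL) = 1 μg/mL ⇒ I
Erythromycin (2 μg/mL) = 2 μg/mL — I
Piperacillin-tazobactam 0.25 μg/mL: ≤ 0.25 μg/mL → susceptible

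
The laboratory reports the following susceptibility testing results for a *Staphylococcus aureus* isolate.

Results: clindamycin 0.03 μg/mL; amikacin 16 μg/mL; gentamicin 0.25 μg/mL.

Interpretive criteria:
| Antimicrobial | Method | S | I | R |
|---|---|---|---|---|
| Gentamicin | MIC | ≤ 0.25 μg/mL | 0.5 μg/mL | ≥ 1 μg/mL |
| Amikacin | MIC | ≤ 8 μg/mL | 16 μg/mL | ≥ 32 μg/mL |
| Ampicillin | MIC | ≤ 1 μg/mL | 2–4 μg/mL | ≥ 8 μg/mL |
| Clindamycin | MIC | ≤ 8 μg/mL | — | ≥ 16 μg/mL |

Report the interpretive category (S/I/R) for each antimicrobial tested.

Clindamycin 0.03 μg/mL: ≤ 8 μg/mL ⇒ susceptible
Amikacin: 16 μg/mL is = 16 μg/mL — intermediate
Gentamicin (0.25 μg/mL) ≤ 0.25 μg/mL — Susceptible

S, I, S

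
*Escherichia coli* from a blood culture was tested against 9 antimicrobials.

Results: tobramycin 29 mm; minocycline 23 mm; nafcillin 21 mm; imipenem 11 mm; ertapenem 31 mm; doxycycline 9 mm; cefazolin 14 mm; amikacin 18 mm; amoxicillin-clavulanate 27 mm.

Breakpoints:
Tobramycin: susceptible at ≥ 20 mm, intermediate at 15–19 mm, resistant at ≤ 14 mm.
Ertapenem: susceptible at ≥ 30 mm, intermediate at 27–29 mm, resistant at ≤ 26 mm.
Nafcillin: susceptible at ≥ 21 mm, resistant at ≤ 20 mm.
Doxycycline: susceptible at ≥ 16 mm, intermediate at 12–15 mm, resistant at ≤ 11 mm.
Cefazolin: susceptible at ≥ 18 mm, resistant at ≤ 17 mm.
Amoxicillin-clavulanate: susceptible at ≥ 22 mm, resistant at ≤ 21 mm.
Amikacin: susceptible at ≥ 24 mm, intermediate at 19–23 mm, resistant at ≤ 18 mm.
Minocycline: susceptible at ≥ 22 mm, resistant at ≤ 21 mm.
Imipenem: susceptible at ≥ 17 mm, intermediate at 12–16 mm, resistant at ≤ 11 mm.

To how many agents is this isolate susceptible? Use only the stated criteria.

Tobramycin: 29 mm is ≥ 20 mm — susceptible
Minocycline (23 mm) ≥ 22 mm — S
Nafcillin (21 mm) ≥ 21 mm → susceptible
Imipenem (11 mm) ≤ 11 mm — Resistant
Ertapenem (31 mm) ≥ 30 mm — Susceptible
Doxycycline (9 mm) ≤ 11 mm → Resistant
Cefazolin 14 mm: ≤ 17 mm ⇒ Resistant
Amikacin (18 mm) ≤ 18 mm ⇒ resistant
Amoxicillin-clavulanate (27 mm) ≥ 22 mm — Susceptible
Susceptible: 5

5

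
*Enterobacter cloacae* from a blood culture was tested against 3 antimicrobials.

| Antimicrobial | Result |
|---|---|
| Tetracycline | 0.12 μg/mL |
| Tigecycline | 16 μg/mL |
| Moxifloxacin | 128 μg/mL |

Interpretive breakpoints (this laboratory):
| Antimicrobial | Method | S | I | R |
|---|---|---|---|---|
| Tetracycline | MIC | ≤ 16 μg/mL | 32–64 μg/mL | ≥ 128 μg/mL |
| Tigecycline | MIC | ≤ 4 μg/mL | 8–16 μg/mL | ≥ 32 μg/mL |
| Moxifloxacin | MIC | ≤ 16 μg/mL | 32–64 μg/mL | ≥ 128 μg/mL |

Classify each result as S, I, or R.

S, I, R

Tetracycline (0.12 μg/mL) ≤ 16 μg/mL — S
Tigecycline 16 μg/mL: in 8–16 μg/mL → I
Moxifloxacin 128 μg/mL: ≥ 128 μg/mL — R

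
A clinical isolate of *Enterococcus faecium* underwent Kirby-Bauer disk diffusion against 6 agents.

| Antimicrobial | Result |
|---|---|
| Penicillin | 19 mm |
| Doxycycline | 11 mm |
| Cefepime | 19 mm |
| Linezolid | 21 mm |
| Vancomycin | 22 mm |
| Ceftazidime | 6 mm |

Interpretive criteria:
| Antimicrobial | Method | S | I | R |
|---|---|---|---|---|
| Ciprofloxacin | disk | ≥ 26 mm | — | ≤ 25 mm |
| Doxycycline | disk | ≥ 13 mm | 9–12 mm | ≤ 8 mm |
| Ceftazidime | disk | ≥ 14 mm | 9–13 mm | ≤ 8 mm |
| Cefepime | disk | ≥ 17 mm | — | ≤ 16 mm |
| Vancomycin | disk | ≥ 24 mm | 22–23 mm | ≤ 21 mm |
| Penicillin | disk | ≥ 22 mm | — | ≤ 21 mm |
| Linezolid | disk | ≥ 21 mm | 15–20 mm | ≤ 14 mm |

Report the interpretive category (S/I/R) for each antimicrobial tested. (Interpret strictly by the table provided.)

R, I, S, S, I, R

Penicillin (19 mm) ≤ 21 mm → resistant
Doxycycline 11 mm: in 9–12 mm — I
Cefepime: 19 mm is ≥ 17 mm → susceptible
Linezolid: 21 mm is ≥ 21 mm ⇒ susceptible
Vancomycin (22 mm) in 22–23 mm — I
Ceftazidime (6 mm) ≤ 8 mm ⇒ Resistant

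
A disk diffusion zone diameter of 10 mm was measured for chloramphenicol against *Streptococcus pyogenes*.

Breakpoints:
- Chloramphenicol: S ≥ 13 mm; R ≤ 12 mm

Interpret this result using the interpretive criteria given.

R

Chloramphenicol (10 mm) ≤ 12 mm ⇒ Resistant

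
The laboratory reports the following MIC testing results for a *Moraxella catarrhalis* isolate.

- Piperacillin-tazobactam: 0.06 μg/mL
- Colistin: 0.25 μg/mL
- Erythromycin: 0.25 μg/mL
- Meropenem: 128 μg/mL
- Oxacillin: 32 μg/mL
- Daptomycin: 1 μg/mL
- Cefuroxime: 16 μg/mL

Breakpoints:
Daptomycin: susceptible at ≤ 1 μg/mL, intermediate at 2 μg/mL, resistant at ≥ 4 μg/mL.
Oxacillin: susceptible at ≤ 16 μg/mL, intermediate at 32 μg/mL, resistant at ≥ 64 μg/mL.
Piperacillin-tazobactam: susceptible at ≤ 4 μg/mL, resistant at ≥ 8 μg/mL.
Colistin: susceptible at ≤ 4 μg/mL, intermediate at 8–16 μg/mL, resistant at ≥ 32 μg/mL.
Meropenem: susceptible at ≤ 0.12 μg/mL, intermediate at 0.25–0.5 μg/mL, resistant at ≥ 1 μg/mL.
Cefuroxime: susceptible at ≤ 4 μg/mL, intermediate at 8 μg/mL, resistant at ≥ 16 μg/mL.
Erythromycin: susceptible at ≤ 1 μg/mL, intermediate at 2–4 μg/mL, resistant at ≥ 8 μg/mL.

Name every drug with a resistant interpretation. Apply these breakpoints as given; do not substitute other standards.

meropenem, cefuroxime

Piperacillin-tazobactam (0.06 μg/mL) ≤ 4 μg/mL — susceptible
Colistin (0.25 μg/mL) ≤ 4 μg/mL → Susceptible
Erythromycin 0.25 μg/mL: ≤ 1 μg/mL → Susceptible
Meropenem: 128 μg/mL is ≥ 1 μg/mL — R
Oxacillin (32 μg/mL) = 32 μg/mL ⇒ I
Daptomycin (1 μg/mL) ≤ 1 μg/mL → Susceptible
Cefuroxime 16 μg/mL: ≥ 16 μg/mL → R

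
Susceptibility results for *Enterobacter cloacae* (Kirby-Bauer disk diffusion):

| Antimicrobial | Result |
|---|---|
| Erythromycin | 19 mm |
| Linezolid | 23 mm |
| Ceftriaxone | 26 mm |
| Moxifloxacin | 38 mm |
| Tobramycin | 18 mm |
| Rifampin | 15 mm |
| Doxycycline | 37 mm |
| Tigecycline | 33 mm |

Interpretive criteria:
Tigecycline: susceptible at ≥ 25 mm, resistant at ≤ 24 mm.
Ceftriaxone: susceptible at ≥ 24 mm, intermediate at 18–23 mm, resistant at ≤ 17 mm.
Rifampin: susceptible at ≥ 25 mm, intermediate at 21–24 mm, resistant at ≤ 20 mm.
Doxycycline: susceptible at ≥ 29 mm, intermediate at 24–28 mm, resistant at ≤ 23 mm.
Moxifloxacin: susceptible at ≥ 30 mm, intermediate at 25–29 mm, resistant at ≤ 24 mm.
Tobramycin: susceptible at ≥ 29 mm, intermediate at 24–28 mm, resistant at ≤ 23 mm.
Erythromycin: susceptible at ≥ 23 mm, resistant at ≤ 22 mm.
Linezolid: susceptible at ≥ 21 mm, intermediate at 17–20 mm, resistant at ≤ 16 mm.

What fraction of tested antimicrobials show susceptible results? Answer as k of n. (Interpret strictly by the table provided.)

5 of 8

Erythromycin 19 mm: ≤ 22 mm ⇒ resistant
Linezolid (23 mm) ≥ 21 mm → S
Ceftriaxone (26 mm) ≥ 24 mm ⇒ Susceptible
Moxifloxacin: 38 mm is ≥ 30 mm ⇒ S
Tobramycin 18 mm: ≤ 23 mm — Resistant
Rifampin: 15 mm is ≤ 20 mm ⇒ Resistant
Doxycycline (37 mm) ≥ 29 mm — susceptible
Tigecycline: 33 mm is ≥ 25 mm — Susceptible
Susceptible: 5/8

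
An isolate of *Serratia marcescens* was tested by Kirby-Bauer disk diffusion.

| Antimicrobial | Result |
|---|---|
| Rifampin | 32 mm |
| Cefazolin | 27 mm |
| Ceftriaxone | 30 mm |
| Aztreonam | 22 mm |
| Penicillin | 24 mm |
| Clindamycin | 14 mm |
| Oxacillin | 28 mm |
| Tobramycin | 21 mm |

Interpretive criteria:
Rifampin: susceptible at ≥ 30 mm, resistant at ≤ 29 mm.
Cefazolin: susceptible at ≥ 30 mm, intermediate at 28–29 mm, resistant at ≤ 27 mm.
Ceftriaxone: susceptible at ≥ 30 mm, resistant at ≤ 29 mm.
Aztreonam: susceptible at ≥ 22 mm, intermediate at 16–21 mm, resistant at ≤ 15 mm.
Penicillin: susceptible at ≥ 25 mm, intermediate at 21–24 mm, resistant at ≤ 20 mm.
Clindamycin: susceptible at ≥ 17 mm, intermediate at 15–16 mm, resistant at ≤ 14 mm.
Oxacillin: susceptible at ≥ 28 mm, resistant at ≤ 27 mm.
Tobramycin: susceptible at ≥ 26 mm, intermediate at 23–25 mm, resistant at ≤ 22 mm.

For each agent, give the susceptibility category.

S, R, S, S, I, R, S, R

Rifampin (32 mm) ≥ 30 mm ⇒ susceptible
Cefazolin: 27 mm is ≤ 27 mm → Resistant
Ceftriaxone: 30 mm is ≥ 30 mm — susceptible
Aztreonam (22 mm) ≥ 22 mm — S
Penicillin: 24 mm is in 21–24 mm ⇒ intermediate
Clindamycin (14 mm) ≤ 14 mm → Resistant
Oxacillin: 28 mm is ≥ 28 mm ⇒ Susceptible
Tobramycin (21 mm) ≤ 22 mm → Resistant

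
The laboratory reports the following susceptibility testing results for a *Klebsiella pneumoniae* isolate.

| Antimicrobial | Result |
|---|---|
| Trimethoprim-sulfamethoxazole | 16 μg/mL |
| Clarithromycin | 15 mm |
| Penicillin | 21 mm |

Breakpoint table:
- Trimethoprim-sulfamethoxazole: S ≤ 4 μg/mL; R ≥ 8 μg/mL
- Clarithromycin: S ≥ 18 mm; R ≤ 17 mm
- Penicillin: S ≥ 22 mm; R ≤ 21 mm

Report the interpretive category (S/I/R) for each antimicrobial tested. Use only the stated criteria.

Trimethoprim-sulfamethoxazole 16 μg/mL: ≥ 8 μg/mL ⇒ resistant
Clarithromycin (15 mm) ≤ 17 mm → Resistant
Penicillin (21 mm) ≤ 21 mm → R

R, R, R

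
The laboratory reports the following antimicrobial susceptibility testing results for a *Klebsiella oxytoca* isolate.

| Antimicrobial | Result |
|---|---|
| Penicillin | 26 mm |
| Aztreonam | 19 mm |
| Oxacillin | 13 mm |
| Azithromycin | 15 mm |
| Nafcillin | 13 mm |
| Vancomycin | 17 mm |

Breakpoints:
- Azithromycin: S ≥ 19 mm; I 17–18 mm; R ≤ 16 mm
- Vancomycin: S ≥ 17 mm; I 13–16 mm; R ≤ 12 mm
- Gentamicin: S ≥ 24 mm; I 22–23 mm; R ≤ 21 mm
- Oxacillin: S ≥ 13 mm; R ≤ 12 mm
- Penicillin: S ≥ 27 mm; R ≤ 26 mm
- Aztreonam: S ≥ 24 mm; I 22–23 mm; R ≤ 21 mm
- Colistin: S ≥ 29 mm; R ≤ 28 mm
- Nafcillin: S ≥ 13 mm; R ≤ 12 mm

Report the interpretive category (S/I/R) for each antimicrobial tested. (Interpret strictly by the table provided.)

R, R, S, R, S, S

Penicillin: 26 mm is ≤ 26 mm ⇒ R
Aztreonam 19 mm: ≤ 21 mm ⇒ Resistant
Oxacillin 13 mm: ≥ 13 mm — S
Azithromycin (15 mm) ≤ 16 mm ⇒ resistant
Nafcillin (13 mm) ≥ 13 mm ⇒ susceptible
Vancomycin (17 mm) ≥ 17 mm — Susceptible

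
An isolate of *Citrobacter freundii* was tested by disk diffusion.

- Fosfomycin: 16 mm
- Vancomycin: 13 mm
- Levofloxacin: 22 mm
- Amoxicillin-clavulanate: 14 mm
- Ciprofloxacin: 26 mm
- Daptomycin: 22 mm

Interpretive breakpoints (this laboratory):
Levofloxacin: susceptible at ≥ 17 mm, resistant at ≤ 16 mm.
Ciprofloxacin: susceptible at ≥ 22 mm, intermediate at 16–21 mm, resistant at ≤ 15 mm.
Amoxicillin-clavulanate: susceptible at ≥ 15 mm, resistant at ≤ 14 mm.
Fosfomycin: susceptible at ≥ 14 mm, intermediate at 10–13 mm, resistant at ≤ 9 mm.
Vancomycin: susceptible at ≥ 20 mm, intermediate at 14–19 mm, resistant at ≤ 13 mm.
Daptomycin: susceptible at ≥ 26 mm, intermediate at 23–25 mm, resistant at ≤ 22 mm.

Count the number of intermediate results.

0

Fosfomycin 16 mm: ≥ 14 mm — Susceptible
Vancomycin (13 mm) ≤ 13 mm ⇒ resistant
Levofloxacin 22 mm: ≥ 17 mm ⇒ S
Amoxicillin-clavulanate (14 mm) ≤ 14 mm — R
Ciprofloxacin (26 mm) ≥ 22 mm — susceptible
Daptomycin 22 mm: ≤ 22 mm → R
Intermediate: 0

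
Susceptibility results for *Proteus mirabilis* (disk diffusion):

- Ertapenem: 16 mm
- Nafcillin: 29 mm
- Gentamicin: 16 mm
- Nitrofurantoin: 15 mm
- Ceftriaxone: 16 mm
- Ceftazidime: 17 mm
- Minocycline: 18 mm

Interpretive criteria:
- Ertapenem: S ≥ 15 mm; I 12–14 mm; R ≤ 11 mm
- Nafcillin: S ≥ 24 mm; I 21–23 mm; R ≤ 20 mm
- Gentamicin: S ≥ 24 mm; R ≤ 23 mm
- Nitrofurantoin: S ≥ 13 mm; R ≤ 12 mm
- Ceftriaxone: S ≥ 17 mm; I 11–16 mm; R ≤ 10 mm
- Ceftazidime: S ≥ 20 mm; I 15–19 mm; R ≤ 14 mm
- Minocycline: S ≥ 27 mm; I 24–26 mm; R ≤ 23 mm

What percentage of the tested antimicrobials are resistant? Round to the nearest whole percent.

29%

Ertapenem (16 mm) ≥ 15 mm — Susceptible
Nafcillin: 29 mm is ≥ 24 mm ⇒ susceptible
Gentamicin (16 mm) ≤ 23 mm ⇒ Resistant
Nitrofurantoin 15 mm: ≥ 13 mm → susceptible
Ceftriaxone: 16 mm is in 11–16 mm ⇒ intermediate
Ceftazidime (17 mm) in 15–19 mm → Intermediate
Minocycline: 18 mm is ≤ 23 mm — R
Resistant: 2/7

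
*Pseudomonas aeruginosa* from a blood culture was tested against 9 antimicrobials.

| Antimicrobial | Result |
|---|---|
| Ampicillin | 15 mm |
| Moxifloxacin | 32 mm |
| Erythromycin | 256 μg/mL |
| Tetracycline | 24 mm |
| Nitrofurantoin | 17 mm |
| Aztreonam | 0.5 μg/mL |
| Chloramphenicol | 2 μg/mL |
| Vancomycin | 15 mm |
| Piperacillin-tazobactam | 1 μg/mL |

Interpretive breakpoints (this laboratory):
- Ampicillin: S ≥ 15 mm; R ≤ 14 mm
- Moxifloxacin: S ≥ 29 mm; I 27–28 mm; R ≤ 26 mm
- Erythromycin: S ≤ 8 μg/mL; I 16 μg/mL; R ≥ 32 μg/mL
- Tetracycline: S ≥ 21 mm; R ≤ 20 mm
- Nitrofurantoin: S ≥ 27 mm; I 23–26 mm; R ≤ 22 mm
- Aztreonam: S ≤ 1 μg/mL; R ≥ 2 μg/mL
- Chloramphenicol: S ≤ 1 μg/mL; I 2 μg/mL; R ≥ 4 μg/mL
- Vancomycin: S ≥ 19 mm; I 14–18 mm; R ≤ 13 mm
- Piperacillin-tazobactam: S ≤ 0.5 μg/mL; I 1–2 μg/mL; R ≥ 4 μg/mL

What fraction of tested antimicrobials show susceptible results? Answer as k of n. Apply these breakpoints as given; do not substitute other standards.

Ampicillin (15 mm) ≥ 15 mm — S
Moxifloxacin 32 mm: ≥ 29 mm — S
Erythromycin: 256 μg/mL is ≥ 32 μg/mL → Resistant
Tetracycline 24 mm: ≥ 21 mm ⇒ susceptible
Nitrofurantoin 17 mm: ≤ 22 mm → Resistant
Aztreonam 0.5 μg/mL: ≤ 1 μg/mL ⇒ S
Chloramphenicol 2 μg/mL: = 2 μg/mL → I
Vancomycin 15 mm: in 14–18 mm ⇒ Intermediate
Piperacillin-tazobactam 1 μg/mL: in 1–2 μg/mL ⇒ intermediate
Susceptible: 4/9

4 of 9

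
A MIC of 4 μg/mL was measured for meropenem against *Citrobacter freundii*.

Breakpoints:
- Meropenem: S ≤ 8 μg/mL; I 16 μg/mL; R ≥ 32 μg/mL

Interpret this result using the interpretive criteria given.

Meropenem (4 μg/mL) ≤ 8 μg/mL ⇒ Susceptible

Susceptible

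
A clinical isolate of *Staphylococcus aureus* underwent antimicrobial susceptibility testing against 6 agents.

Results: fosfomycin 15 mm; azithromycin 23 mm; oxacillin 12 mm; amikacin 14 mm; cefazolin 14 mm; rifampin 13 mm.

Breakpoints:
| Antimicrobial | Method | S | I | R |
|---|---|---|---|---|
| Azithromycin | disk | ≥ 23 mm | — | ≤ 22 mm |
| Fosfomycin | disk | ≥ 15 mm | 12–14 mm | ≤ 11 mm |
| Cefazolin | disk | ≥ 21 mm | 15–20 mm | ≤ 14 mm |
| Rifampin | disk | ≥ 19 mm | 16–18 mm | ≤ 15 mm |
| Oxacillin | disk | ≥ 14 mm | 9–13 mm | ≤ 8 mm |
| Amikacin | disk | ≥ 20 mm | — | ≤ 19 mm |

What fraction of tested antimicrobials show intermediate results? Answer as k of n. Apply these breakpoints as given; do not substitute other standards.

Fosfomycin (15 mm) ≥ 15 mm ⇒ S
Azithromycin 23 mm: ≥ 23 mm ⇒ Susceptible
Oxacillin: 12 mm is in 9–13 mm → intermediate
Amikacin 14 mm: ≤ 19 mm ⇒ Resistant
Cefazolin (14 mm) ≤ 14 mm ⇒ Resistant
Rifampin 13 mm: ≤ 15 mm → Resistant
Intermediate: 1/6

1 of 6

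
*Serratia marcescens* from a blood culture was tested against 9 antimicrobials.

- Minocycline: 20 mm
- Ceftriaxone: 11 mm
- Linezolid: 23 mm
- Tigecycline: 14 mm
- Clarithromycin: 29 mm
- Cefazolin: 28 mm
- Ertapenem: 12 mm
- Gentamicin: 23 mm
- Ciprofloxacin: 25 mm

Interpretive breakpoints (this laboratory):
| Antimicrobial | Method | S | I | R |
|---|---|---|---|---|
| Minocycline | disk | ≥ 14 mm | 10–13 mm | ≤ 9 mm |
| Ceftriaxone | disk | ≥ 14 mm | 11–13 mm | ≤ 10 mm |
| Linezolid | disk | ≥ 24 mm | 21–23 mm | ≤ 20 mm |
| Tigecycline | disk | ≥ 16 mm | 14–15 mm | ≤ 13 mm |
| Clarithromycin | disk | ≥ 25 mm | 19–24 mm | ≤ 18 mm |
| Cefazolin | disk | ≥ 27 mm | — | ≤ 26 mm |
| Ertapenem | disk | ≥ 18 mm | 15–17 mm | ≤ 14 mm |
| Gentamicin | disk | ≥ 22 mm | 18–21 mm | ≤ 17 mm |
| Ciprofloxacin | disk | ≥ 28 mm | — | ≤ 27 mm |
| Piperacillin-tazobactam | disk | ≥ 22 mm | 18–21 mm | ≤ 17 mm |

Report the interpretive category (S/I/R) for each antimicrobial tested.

Minocycline 20 mm: ≥ 14 mm — S
Ceftriaxone 11 mm: in 11–13 mm ⇒ I
Linezolid (23 mm) in 21–23 mm ⇒ I
Tigecycline (14 mm) in 14–15 mm ⇒ I
Clarithromycin: 29 mm is ≥ 25 mm → S
Cefazolin 28 mm: ≥ 27 mm → susceptible
Ertapenem (12 mm) ≤ 14 mm — resistant
Gentamicin (23 mm) ≥ 22 mm → susceptible
Ciprofloxacin (25 mm) ≤ 27 mm — resistant

S, I, I, I, S, S, R, S, R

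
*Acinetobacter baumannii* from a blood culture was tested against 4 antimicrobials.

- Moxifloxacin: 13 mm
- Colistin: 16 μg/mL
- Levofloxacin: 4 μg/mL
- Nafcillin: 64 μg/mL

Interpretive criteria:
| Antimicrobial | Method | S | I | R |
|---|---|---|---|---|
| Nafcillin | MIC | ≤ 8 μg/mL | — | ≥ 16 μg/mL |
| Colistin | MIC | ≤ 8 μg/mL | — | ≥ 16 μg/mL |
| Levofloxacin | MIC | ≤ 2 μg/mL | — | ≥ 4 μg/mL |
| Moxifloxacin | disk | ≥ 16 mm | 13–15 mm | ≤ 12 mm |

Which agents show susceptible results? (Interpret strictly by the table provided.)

none

Moxifloxacin (13 mm) in 13–15 mm ⇒ intermediate
Colistin: 16 μg/mL is ≥ 16 μg/mL — R
Levofloxacin 4 μg/mL: ≥ 4 μg/mL → Resistant
Nafcillin 64 μg/mL: ≥ 16 μg/mL — Resistant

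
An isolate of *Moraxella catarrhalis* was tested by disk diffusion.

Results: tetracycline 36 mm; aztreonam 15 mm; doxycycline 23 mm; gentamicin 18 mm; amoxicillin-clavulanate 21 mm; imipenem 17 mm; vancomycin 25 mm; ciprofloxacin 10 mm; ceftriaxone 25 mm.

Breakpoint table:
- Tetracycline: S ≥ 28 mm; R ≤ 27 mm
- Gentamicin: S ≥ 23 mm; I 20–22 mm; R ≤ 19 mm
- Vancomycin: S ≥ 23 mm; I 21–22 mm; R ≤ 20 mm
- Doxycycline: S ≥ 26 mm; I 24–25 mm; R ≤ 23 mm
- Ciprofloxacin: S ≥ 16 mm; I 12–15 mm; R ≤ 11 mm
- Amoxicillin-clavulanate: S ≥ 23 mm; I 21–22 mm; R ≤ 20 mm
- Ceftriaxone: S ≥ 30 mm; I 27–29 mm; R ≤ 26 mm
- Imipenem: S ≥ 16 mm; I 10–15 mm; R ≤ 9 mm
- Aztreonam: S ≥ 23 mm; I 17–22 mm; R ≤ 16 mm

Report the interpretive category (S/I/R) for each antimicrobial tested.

Tetracycline (36 mm) ≥ 28 mm → Susceptible
Aztreonam: 15 mm is ≤ 16 mm — R
Doxycycline (23 mm) ≤ 23 mm ⇒ R
Gentamicin: 18 mm is ≤ 19 mm → resistant
Amoxicillin-clavulanate (21 mm) in 21–22 mm → I
Imipenem: 17 mm is ≥ 16 mm → S
Vancomycin: 25 mm is ≥ 23 mm → Susceptible
Ciprofloxacin (10 mm) ≤ 11 mm ⇒ R
Ceftriaxone: 25 mm is ≤ 26 mm — Resistant

S, R, R, R, I, S, S, R, R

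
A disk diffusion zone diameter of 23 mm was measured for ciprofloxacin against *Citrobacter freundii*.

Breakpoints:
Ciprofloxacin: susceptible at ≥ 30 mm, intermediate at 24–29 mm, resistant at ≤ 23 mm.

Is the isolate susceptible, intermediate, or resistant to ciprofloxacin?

Ciprofloxacin 23 mm: ≤ 23 mm ⇒ resistant

R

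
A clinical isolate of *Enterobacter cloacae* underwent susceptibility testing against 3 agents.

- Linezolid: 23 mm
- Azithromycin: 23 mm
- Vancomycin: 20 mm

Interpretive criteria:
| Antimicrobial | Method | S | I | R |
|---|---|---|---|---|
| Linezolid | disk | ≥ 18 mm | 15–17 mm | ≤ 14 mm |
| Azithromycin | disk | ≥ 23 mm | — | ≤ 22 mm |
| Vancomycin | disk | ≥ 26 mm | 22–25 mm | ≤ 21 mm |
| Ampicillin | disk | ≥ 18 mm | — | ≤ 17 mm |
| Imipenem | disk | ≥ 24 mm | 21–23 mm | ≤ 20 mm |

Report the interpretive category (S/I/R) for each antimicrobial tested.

Linezolid (23 mm) ≥ 18 mm → Susceptible
Azithromycin 23 mm: ≥ 23 mm — Susceptible
Vancomycin: 20 mm is ≤ 21 mm — Resistant

S, S, R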